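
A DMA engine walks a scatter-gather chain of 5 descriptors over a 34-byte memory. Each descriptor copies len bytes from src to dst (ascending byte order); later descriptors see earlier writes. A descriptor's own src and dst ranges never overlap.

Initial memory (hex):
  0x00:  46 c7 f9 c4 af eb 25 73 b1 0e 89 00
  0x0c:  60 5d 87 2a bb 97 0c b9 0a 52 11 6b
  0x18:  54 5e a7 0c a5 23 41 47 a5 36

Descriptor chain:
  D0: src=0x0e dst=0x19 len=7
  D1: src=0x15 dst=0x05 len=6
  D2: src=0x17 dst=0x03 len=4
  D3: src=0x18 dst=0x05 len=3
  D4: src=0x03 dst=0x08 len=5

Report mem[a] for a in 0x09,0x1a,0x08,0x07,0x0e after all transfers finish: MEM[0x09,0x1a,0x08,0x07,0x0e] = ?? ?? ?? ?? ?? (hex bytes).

MEM[0x09,0x1a,0x08,0x07,0x0e] = 54 2a 6b 2a 87

#0 dst[0x19+7] := {0x87,0x2a,0xbb,0x97,0x0c,0xb9,0x0a}
#1 dst[0x05+6] := {0x52,0x11,0x6b,0x54,0x87,0x2a}
#2 dst[0x03+4] := {0x6b,0x54,0x87,0x2a}
#3 dst[0x05+3] := {0x54,0x87,0x2a}
#4 dst[0x08+5] := {0x6b,0x54,0x54,0x87,0x2a}
query mem[0x09]=0x54, mem[0x1a]=0x2a, mem[0x08]=0x6b, mem[0x07]=0x2a, mem[0x0e]=0x87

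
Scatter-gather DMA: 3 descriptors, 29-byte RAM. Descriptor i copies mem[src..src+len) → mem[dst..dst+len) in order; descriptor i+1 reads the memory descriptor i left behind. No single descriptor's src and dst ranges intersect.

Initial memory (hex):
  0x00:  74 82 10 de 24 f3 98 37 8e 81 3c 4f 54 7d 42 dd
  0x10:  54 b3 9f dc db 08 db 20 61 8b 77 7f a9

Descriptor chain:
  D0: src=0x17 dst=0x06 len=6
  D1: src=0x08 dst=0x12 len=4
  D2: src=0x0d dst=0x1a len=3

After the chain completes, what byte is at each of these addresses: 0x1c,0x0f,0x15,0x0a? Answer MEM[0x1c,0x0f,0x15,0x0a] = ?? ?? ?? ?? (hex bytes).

MEM[0x1c,0x0f,0x15,0x0a] = dd dd a9 7f

  after D0: wrote 6B at 0x06 = 20618b777fa9
  after D1: wrote 4B at 0x12 = 8b777fa9
  after D2: wrote 3B at 0x1a = 7d42dd
query mem[0x1c]=0xdd, mem[0x0f]=0xdd, mem[0x15]=0xa9, mem[0x0a]=0x7f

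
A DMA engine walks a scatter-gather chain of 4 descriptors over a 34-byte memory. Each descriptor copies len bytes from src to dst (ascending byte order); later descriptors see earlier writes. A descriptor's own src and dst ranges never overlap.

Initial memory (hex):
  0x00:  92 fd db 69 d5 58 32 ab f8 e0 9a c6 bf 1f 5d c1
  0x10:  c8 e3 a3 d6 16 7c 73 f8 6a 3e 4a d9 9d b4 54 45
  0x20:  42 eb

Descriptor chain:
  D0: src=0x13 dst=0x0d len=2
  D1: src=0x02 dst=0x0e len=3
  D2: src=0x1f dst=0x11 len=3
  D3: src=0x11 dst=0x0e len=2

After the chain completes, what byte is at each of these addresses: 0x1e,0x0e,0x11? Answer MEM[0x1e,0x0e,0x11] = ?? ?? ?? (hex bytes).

MEM[0x1e,0x0e,0x11] = 54 45 45

[0] 0x13->0x0d len=2 : d6 16
[1] 0x02->0x0e len=3 : db 69 d5
[2] 0x1f->0x11 len=3 : 45 42 eb
[3] 0x11->0x0e len=2 : 45 42
query mem[0x1e]=0x54, mem[0x0e]=0x45, mem[0x11]=0x45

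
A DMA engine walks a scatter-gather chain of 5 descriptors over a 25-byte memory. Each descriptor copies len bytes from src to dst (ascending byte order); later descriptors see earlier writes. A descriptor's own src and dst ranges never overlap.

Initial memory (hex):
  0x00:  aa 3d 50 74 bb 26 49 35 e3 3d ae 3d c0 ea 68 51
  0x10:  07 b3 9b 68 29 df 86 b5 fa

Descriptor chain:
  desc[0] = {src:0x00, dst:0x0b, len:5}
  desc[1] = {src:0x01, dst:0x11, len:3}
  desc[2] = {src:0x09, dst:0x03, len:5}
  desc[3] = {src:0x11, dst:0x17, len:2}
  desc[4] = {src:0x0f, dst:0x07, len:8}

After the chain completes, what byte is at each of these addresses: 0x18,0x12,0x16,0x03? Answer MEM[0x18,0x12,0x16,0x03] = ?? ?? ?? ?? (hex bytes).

  after D0: wrote 5B at 0x0b = aa3d5074bb
  after D1: wrote 3B at 0x11 = 3d5074
  after D2: wrote 5B at 0x03 = 3daeaa3d50
  after D3: wrote 2B at 0x17 = 3d50
  after D4: wrote 8B at 0x07 = bb073d507429df86
query mem[0x18]=0x50, mem[0x12]=0x50, mem[0x16]=0x86, mem[0x03]=0x3d

MEM[0x18,0x12,0x16,0x03] = 50 50 86 3d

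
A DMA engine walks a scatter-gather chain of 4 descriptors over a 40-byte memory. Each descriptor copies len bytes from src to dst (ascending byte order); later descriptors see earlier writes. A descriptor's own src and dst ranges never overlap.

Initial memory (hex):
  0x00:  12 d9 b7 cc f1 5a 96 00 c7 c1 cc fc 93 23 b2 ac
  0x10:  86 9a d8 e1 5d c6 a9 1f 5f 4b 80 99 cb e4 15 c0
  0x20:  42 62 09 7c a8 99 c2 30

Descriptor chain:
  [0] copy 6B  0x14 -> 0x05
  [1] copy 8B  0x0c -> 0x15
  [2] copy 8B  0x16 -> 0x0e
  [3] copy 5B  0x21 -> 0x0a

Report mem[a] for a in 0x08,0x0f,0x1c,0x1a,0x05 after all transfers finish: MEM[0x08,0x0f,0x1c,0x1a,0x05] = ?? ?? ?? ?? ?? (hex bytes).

#0 dst[0x05+6] := {0x5d,0xc6,0xa9,0x1f,0x5f,0x4b}
#1 dst[0x15+8] := {0x93,0x23,0xb2,0xac,0x86,0x9a,0xd8,0xe1}
#2 dst[0x0e+8] := {0x23,0xb2,0xac,0x86,0x9a,0xd8,0xe1,0xe4}
#3 dst[0x0a+5] := {0x62,0x09,0x7c,0xa8,0x99}
query mem[0x08]=0x1f, mem[0x0f]=0xb2, mem[0x1c]=0xe1, mem[0x1a]=0x9a, mem[0x05]=0x5d

MEM[0x08,0x0f,0x1c,0x1a,0x05] = 1f b2 e1 9a 5d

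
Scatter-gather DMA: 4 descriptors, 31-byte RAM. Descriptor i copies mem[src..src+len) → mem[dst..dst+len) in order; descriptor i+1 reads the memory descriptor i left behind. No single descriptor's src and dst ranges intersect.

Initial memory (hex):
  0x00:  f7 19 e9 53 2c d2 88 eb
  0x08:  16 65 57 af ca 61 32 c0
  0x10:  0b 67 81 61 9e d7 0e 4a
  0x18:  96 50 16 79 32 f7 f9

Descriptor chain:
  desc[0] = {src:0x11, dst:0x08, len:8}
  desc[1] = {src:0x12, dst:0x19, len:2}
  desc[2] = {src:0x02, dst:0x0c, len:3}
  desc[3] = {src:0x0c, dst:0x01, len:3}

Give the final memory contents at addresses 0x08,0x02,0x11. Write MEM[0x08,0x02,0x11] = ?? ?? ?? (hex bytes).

[0] 0x11->0x08 len=8 : 67 81 61 9e d7 0e 4a 96
[1] 0x12->0x19 len=2 : 81 61
[2] 0x02->0x0c len=3 : e9 53 2c
[3] 0x0c->0x01 len=3 : e9 53 2c
query mem[0x08]=0x67, mem[0x02]=0x53, mem[0x11]=0x67

MEM[0x08,0x02,0x11] = 67 53 67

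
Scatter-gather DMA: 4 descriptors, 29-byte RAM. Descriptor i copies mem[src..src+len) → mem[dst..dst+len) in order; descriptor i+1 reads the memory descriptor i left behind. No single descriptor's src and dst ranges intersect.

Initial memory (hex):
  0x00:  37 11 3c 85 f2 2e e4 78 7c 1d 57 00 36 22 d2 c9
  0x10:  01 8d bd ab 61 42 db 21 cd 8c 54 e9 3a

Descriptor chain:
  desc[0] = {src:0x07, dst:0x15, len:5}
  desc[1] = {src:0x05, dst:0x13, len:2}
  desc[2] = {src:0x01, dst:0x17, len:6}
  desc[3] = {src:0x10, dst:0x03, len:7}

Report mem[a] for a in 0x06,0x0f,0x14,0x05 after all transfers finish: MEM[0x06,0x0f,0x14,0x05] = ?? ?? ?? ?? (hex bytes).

  after D0: wrote 5B at 0x15 = 787c1d5700
  after D1: wrote 2B at 0x13 = 2ee4
  after D2: wrote 6B at 0x17 = 113c85f22ee4
  after D3: wrote 7B at 0x03 = 018dbd2ee4787c
query mem[0x06]=0x2e, mem[0x0f]=0xc9, mem[0x14]=0xe4, mem[0x05]=0xbd

MEM[0x06,0x0f,0x14,0x05] = 2e c9 e4 bd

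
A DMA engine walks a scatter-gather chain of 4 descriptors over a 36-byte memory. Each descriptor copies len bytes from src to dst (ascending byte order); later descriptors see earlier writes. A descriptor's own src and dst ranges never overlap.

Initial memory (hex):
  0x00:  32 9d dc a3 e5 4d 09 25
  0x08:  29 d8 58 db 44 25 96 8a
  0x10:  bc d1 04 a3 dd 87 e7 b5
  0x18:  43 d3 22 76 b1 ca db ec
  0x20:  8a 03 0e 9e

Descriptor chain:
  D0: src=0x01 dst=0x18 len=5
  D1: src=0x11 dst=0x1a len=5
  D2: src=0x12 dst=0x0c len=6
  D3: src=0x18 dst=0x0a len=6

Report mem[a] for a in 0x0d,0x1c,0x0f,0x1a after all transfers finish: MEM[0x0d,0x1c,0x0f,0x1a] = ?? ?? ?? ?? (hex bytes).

MEM[0x0d,0x1c,0x0f,0x1a] = 04 a3 dd d1

  after D0: wrote 5B at 0x18 = 9ddca3e54d
  after D1: wrote 5B at 0x1a = d104a3dd87
  after D2: wrote 6B at 0x0c = 04a3dd87e7b5
  after D3: wrote 6B at 0x0a = 9ddcd104a3dd
query mem[0x0d]=0x04, mem[0x1c]=0xa3, mem[0x0f]=0xdd, mem[0x1a]=0xd1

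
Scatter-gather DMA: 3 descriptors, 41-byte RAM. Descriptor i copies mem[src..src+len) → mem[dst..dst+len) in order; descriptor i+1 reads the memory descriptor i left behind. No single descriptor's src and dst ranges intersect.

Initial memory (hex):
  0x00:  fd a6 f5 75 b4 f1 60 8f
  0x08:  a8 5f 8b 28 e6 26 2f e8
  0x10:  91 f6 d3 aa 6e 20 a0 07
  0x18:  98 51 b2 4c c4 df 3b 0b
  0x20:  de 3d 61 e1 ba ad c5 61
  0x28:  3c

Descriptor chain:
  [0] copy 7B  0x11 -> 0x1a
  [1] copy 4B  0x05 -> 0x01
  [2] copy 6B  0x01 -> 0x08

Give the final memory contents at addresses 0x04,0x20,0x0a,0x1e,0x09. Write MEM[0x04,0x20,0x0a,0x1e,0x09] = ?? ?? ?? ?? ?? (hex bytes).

MEM[0x04,0x20,0x0a,0x1e,0x09] = a8 07 8f 20 60

#0 dst[0x1a+7] := {0xf6,0xd3,0xaa,0x6e,0x20,0xa0,0x07}
#1 dst[0x01+4] := {0xf1,0x60,0x8f,0xa8}
#2 dst[0x08+6] := {0xf1,0x60,0x8f,0xa8,0xf1,0x60}
query mem[0x04]=0xa8, mem[0x20]=0x07, mem[0x0a]=0x8f, mem[0x1e]=0x20, mem[0x09]=0x60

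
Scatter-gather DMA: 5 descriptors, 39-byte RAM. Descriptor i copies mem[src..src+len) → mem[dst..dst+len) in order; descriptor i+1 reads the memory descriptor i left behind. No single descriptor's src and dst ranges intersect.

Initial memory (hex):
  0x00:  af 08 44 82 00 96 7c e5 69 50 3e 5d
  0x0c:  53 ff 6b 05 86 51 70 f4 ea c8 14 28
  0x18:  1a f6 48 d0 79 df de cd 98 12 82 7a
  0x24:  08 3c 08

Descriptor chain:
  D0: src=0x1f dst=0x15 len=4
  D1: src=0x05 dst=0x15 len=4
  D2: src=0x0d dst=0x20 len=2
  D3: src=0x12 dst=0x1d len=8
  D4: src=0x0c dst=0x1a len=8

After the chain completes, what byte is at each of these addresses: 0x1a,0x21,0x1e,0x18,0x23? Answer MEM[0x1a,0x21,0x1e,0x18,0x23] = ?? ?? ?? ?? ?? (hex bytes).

D0: mem[0x15..0x18] <- [cd 98 12 82]
D1: mem[0x15..0x18] <- [96 7c e5 69]
D2: mem[0x20..0x21] <- [ff 6b]
D3: mem[0x1d..0x24] <- [70 f4 ea 96 7c e5 69 f6]
D4: mem[0x1a..0x21] <- [53 ff 6b 05 86 51 70 f4]
query mem[0x1a]=0x53, mem[0x21]=0xf4, mem[0x1e]=0x86, mem[0x18]=0x69, mem[0x23]=0x69

MEM[0x1a,0x21,0x1e,0x18,0x23] = 53 f4 86 69 69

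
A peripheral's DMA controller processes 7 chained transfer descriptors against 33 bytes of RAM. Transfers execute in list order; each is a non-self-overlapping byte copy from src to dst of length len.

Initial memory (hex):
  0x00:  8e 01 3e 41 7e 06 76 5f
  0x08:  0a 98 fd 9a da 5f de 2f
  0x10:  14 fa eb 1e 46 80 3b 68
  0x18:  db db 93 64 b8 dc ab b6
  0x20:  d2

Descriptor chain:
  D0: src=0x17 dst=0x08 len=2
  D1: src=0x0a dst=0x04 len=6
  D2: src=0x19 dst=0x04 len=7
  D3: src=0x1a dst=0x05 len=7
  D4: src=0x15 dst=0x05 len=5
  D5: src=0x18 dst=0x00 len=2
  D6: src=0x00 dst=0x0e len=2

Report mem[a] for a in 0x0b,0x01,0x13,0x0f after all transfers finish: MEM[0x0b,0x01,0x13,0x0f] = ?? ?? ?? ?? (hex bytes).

MEM[0x0b,0x01,0x13,0x0f] = d2 db 1e db

#0 dst[0x08+2] := {0x68,0xdb}
#1 dst[0x04+6] := {0xfd,0x9a,0xda,0x5f,0xde,0x2f}
#2 dst[0x04+7] := {0xdb,0x93,0x64,0xb8,0xdc,0xab,0xb6}
#3 dst[0x05+7] := {0x93,0x64,0xb8,0xdc,0xab,0xb6,0xd2}
#4 dst[0x05+5] := {0x80,0x3b,0x68,0xdb,0xdb}
#5 dst[0x00+2] := {0xdb,0xdb}
#6 dst[0x0e+2] := {0xdb,0xdb}
query mem[0x0b]=0xd2, mem[0x01]=0xdb, mem[0x13]=0x1e, mem[0x0f]=0xdb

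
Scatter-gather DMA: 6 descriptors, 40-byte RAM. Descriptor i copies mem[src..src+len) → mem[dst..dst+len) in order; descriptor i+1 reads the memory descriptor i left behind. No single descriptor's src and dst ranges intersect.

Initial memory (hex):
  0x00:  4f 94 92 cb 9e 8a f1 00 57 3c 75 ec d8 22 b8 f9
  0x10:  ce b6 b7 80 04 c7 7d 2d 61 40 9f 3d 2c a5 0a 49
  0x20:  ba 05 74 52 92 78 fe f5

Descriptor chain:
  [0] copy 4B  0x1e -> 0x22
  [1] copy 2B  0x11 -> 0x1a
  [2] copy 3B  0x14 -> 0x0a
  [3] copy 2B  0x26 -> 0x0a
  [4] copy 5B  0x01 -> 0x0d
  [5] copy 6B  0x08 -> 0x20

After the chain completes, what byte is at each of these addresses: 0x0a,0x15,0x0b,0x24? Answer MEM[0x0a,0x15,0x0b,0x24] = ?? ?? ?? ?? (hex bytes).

[0] 0x1e->0x22 len=4 : 0a 49 ba 05
[1] 0x11->0x1a len=2 : b6 b7
[2] 0x14->0x0a len=3 : 04 c7 7d
[3] 0x26->0x0a len=2 : fe f5
[4] 0x01->0x0d len=5 : 94 92 cb 9e 8a
[5] 0x08->0x20 len=6 : 57 3c fe f5 7d 94
query mem[0x0a]=0xfe, mem[0x15]=0xc7, mem[0x0b]=0xf5, mem[0x24]=0x7d

MEM[0x0a,0x15,0x0b,0x24] = fe c7 f5 7d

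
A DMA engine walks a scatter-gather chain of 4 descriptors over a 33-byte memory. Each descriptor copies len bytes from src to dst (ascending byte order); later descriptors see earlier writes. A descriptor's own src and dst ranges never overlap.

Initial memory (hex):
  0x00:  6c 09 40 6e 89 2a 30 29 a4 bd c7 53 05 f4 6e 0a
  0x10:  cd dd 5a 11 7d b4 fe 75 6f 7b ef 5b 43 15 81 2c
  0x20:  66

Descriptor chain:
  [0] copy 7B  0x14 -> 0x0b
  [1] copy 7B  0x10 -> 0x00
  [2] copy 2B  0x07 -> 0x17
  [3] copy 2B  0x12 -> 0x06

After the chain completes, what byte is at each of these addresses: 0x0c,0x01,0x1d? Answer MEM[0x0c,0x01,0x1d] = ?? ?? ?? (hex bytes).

MEM[0x0c,0x01,0x1d] = b4 ef 15

[0] 0x14->0x0b len=7 : 7d b4 fe 75 6f 7b ef
[1] 0x10->0x00 len=7 : 7b ef 5a 11 7d b4 fe
[2] 0x07->0x17 len=2 : 29 a4
[3] 0x12->0x06 len=2 : 5a 11
query mem[0x0c]=0xb4, mem[0x01]=0xef, mem[0x1d]=0x15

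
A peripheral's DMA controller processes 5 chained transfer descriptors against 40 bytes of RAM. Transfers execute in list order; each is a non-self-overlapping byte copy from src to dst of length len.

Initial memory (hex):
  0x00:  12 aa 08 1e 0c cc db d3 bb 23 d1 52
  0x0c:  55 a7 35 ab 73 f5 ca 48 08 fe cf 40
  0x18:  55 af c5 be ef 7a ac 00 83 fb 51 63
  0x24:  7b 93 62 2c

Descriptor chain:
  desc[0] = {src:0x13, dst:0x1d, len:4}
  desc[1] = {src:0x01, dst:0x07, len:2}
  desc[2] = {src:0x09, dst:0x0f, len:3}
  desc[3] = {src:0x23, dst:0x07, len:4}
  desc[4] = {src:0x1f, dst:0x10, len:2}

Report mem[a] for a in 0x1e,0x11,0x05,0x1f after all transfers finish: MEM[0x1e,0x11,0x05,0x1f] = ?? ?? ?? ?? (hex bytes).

MEM[0x1e,0x11,0x05,0x1f] = 08 cf cc fe

D0: mem[0x1d..0x20] <- [48 08 fe cf]
D1: mem[0x07..0x08] <- [aa 08]
D2: mem[0x0f..0x11] <- [23 d1 52]
D3: mem[0x07..0x0a] <- [63 7b 93 62]
D4: mem[0x10..0x11] <- [fe cf]
query mem[0x1e]=0x08, mem[0x11]=0xcf, mem[0x05]=0xcc, mem[0x1f]=0xfe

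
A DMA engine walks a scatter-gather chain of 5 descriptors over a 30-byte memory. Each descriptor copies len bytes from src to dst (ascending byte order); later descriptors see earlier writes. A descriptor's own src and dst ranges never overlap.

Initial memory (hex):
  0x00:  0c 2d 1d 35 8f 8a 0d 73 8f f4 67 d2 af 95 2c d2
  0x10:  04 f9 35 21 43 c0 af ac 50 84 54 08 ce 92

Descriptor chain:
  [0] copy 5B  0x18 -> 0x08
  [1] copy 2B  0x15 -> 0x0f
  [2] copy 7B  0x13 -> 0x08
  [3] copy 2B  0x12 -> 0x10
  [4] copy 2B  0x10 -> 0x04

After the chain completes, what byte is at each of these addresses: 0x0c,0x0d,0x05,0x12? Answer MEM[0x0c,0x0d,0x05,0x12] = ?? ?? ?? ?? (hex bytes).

#0 dst[0x08+5] := {0x50,0x84,0x54,0x08,0xce}
#1 dst[0x0f+2] := {0xc0,0xaf}
#2 dst[0x08+7] := {0x21,0x43,0xc0,0xaf,0xac,0x50,0x84}
#3 dst[0x10+2] := {0x35,0x21}
#4 dst[0x04+2] := {0x35,0x21}
query mem[0x0c]=0xac, mem[0x0d]=0x50, mem[0x05]=0x21, mem[0x12]=0x35

MEM[0x0c,0x0d,0x05,0x12] = ac 50 21 35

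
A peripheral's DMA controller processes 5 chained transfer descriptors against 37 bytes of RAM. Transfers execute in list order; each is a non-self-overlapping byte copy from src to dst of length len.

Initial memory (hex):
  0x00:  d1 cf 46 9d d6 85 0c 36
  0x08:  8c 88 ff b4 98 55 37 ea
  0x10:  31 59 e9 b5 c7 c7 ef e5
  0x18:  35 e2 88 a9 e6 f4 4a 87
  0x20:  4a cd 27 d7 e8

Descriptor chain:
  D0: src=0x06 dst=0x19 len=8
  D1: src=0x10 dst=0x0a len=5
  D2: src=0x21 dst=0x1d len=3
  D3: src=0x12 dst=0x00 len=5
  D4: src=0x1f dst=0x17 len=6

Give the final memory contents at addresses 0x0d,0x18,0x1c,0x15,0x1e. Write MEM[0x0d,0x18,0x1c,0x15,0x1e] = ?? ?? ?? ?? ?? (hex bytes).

D0: mem[0x19..0x20] <- [0c 36 8c 88 ff b4 98 55]
D1: mem[0x0a..0x0e] <- [31 59 e9 b5 c7]
D2: mem[0x1d..0x1f] <- [cd 27 d7]
D3: mem[0x00..0x04] <- [e9 b5 c7 c7 ef]
D4: mem[0x17..0x1c] <- [d7 55 cd 27 d7 e8]
query mem[0x0d]=0xb5, mem[0x18]=0x55, mem[0x1c]=0xe8, mem[0x15]=0xc7, mem[0x1e]=0x27

MEM[0x0d,0x18,0x1c,0x15,0x1e] = b5 55 e8 c7 27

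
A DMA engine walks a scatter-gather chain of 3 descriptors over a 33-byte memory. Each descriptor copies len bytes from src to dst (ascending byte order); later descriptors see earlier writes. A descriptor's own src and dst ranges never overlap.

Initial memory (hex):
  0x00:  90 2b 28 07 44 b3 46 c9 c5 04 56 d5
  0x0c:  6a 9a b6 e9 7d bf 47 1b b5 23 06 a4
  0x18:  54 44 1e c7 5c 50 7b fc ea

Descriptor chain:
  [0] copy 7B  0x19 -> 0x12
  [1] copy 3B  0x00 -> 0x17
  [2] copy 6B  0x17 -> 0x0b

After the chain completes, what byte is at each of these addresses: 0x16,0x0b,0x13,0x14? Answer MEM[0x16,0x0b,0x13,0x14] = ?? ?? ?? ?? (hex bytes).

MEM[0x16,0x0b,0x13,0x14] = 50 90 1e c7

[0] 0x19->0x12 len=7 : 44 1e c7 5c 50 7b fc
[1] 0x00->0x17 len=3 : 90 2b 28
[2] 0x17->0x0b len=6 : 90 2b 28 1e c7 5c
query mem[0x16]=0x50, mem[0x0b]=0x90, mem[0x13]=0x1e, mem[0x14]=0xc7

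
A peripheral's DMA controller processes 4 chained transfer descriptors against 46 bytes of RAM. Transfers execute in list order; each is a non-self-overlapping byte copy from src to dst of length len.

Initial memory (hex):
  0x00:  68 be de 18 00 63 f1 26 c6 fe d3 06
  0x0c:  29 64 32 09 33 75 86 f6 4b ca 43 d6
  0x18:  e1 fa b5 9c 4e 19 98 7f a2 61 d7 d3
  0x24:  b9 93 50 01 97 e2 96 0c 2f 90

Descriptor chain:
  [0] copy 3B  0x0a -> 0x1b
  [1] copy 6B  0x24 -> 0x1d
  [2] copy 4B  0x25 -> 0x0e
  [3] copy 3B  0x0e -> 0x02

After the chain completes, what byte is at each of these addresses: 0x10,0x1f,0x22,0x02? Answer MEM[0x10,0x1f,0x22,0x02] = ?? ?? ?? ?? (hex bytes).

  after D0: wrote 3B at 0x1b = d30629
  after D1: wrote 6B at 0x1d = b993500197e2
  after D2: wrote 4B at 0x0e = 93500197
  after D3: wrote 3B at 0x02 = 935001
query mem[0x10]=0x01, mem[0x1f]=0x50, mem[0x22]=0xe2, mem[0x02]=0x93

MEM[0x10,0x1f,0x22,0x02] = 01 50 e2 93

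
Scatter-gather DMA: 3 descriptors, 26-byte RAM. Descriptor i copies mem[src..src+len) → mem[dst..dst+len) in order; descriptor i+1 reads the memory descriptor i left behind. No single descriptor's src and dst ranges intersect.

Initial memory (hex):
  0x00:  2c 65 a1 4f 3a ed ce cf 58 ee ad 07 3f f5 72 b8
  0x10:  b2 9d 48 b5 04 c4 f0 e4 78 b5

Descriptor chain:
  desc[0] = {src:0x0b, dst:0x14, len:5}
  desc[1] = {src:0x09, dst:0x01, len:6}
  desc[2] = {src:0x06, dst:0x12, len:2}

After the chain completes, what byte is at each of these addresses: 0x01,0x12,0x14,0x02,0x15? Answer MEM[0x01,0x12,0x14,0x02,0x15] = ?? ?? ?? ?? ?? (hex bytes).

[0] 0x0b->0x14 len=5 : 07 3f f5 72 b8
[1] 0x09->0x01 len=6 : ee ad 07 3f f5 72
[2] 0x06->0x12 len=2 : 72 cf
query mem[0x01]=0xee, mem[0x12]=0x72, mem[0x14]=0x07, mem[0x02]=0xad, mem[0x15]=0x3f

MEM[0x01,0x12,0x14,0x02,0x15] = ee 72 07 ad 3f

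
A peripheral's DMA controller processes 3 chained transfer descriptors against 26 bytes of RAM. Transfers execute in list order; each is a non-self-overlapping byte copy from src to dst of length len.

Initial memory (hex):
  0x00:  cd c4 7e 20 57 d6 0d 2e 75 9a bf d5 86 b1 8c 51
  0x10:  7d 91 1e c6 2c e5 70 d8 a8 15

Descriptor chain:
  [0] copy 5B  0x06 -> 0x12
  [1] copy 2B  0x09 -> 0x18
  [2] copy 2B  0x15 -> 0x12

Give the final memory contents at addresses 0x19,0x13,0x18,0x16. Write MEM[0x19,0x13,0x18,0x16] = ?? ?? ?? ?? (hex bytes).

D0: mem[0x12..0x16] <- [0d 2e 75 9a bf]
D1: mem[0x18..0x19] <- [9a bf]
D2: mem[0x12..0x13] <- [9a bf]
query mem[0x19]=0xbf, mem[0x13]=0xbf, mem[0x18]=0x9a, mem[0x16]=0xbf

MEM[0x19,0x13,0x18,0x16] = bf bf 9a bf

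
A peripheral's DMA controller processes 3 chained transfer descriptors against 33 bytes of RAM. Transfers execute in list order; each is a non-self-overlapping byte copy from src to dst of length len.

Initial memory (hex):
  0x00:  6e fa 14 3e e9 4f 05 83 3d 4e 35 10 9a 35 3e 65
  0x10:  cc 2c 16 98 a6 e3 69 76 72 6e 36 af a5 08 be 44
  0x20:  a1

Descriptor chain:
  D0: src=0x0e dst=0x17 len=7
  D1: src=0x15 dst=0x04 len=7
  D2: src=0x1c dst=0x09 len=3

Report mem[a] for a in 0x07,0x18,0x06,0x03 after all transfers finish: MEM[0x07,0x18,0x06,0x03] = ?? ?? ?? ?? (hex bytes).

#0 dst[0x17+7] := {0x3e,0x65,0xcc,0x2c,0x16,0x98,0xa6}
#1 dst[0x04+7] := {0xe3,0x69,0x3e,0x65,0xcc,0x2c,0x16}
#2 dst[0x09+3] := {0x98,0xa6,0xbe}
query mem[0x07]=0x65, mem[0x18]=0x65, mem[0x06]=0x3e, mem[0x03]=0x3e

MEM[0x07,0x18,0x06,0x03] = 65 65 3e 3e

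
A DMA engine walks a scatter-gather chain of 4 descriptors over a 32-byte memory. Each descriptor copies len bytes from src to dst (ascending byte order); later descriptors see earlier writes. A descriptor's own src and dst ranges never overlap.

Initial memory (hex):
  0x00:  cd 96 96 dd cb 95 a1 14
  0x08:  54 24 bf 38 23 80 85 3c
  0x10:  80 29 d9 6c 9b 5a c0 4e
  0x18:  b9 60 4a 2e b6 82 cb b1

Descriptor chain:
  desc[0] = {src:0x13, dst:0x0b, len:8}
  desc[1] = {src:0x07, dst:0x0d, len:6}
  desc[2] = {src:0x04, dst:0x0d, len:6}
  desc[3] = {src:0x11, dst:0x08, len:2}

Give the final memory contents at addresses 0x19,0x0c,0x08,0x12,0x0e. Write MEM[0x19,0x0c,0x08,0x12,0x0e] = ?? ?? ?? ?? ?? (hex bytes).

MEM[0x19,0x0c,0x08,0x12,0x0e] = 60 9b 54 24 95

[0] 0x13->0x0b len=8 : 6c 9b 5a c0 4e b9 60 4a
[1] 0x07->0x0d len=6 : 14 54 24 bf 6c 9b
[2] 0x04->0x0d len=6 : cb 95 a1 14 54 24
[3] 0x11->0x08 len=2 : 54 24
query mem[0x19]=0x60, mem[0x0c]=0x9b, mem[0x08]=0x54, mem[0x12]=0x24, mem[0x0e]=0x95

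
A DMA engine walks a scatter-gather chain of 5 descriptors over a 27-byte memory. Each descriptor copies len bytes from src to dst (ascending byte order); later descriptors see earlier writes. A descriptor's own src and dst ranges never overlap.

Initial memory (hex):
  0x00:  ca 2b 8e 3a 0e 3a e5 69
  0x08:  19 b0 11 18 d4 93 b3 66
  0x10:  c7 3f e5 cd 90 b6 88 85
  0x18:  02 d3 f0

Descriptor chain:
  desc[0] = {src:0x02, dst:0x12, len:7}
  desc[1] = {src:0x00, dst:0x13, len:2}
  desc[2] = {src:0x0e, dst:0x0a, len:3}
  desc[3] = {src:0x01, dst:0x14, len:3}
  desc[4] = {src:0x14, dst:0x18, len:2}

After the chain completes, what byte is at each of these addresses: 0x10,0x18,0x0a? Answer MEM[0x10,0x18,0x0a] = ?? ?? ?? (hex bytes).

  after D0: wrote 7B at 0x12 = 8e3a0e3ae56919
  after D1: wrote 2B at 0x13 = ca2b
  after D2: wrote 3B at 0x0a = b366c7
  after D3: wrote 3B at 0x14 = 2b8e3a
  after D4: wrote 2B at 0x18 = 2b8e
query mem[0x10]=0xc7, mem[0x18]=0x2b, mem[0x0a]=0xb3

MEM[0x10,0x18,0x0a] = c7 2b b3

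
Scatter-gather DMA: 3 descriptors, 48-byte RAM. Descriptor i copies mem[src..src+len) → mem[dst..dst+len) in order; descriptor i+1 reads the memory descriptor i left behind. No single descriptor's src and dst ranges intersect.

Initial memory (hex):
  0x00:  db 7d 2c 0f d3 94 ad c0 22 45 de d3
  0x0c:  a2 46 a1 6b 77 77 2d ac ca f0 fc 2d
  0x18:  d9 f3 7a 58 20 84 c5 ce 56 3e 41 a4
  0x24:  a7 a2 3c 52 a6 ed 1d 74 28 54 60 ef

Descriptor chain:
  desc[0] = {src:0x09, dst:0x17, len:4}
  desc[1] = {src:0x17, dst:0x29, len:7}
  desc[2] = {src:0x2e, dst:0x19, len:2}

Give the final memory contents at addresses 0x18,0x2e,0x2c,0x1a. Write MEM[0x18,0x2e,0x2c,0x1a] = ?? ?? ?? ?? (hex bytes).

MEM[0x18,0x2e,0x2c,0x1a] = de 20 a2 84

#0 dst[0x17+4] := {0x45,0xde,0xd3,0xa2}
#1 dst[0x29+7] := {0x45,0xde,0xd3,0xa2,0x58,0x20,0x84}
#2 dst[0x19+2] := {0x20,0x84}
query mem[0x18]=0xde, mem[0x2e]=0x20, mem[0x2c]=0xa2, mem[0x1a]=0x84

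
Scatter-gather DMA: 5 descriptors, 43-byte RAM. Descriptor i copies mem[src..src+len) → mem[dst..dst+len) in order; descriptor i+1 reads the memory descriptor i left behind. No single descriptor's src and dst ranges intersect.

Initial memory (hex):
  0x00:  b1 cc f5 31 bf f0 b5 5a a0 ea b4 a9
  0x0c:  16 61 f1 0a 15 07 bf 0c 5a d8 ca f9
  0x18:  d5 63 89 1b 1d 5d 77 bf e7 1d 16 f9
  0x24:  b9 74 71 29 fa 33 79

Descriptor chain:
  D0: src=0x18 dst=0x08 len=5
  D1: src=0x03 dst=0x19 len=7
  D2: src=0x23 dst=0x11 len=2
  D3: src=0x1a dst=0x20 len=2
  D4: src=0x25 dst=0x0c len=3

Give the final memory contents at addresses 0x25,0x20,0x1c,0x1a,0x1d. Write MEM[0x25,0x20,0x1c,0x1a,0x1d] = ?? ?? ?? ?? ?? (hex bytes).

#0 dst[0x08+5] := {0xd5,0x63,0x89,0x1b,0x1d}
#1 dst[0x19+7] := {0x31,0xbf,0xf0,0xb5,0x5a,0xd5,0x63}
#2 dst[0x11+2] := {0xf9,0xb9}
#3 dst[0x20+2] := {0xbf,0xf0}
#4 dst[0x0c+3] := {0x74,0x71,0x29}
query mem[0x25]=0x74, mem[0x20]=0xbf, mem[0x1c]=0xb5, mem[0x1a]=0xbf, mem[0x1d]=0x5a

MEM[0x25,0x20,0x1c,0x1a,0x1d] = 74 bf b5 bf 5a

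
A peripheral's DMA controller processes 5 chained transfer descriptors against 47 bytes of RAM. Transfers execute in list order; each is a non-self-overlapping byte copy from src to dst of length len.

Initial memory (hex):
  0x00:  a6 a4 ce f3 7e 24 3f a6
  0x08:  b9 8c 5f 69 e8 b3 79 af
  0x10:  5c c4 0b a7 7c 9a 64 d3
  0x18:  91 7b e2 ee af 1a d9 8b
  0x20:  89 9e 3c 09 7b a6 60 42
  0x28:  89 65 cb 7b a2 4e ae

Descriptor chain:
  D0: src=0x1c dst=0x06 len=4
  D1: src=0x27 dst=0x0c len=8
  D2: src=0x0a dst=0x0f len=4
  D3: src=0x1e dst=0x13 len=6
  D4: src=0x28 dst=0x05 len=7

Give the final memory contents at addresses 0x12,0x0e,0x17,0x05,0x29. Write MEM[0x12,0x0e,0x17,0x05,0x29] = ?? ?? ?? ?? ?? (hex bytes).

MEM[0x12,0x0e,0x17,0x05,0x29] = 89 65 3c 89 65

#0 dst[0x06+4] := {0xaf,0x1a,0xd9,0x8b}
#1 dst[0x0c+8] := {0x42,0x89,0x65,0xcb,0x7b,0xa2,0x4e,0xae}
#2 dst[0x0f+4] := {0x5f,0x69,0x42,0x89}
#3 dst[0x13+6] := {0xd9,0x8b,0x89,0x9e,0x3c,0x09}
#4 dst[0x05+7] := {0x89,0x65,0xcb,0x7b,0xa2,0x4e,0xae}
query mem[0x12]=0x89, mem[0x0e]=0x65, mem[0x17]=0x3c, mem[0x05]=0x89, mem[0x29]=0x65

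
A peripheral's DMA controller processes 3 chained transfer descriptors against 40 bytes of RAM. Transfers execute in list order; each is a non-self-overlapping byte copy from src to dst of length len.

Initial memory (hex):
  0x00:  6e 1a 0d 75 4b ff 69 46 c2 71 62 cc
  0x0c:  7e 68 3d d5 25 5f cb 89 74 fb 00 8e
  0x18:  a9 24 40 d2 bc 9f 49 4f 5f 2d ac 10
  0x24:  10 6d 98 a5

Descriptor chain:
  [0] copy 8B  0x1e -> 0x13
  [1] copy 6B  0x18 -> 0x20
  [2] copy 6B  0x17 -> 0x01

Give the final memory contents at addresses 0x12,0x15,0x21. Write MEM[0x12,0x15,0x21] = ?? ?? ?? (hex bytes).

D0: mem[0x13..0x1a] <- [49 4f 5f 2d ac 10 10 6d]
D1: mem[0x20..0x25] <- [10 10 6d d2 bc 9f]
D2: mem[0x01..0x06] <- [ac 10 10 6d d2 bc]
query mem[0x12]=0xcb, mem[0x15]=0x5f, mem[0x21]=0x10

MEM[0x12,0x15,0x21] = cb 5f 10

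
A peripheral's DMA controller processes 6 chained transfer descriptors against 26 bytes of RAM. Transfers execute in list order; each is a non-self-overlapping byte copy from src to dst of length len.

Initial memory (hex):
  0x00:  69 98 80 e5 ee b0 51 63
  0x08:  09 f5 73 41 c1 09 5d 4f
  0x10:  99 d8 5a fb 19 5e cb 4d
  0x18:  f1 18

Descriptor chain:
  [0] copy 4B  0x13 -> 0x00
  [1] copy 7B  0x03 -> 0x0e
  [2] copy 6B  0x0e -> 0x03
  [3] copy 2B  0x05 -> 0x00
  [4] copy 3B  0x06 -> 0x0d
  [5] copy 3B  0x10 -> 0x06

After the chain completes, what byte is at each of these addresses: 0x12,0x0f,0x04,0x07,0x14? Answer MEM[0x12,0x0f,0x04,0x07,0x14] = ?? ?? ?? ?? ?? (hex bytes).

  after D0: wrote 4B at 0x00 = fb195ecb
  after D1: wrote 7B at 0x0e = cbeeb0516309f5
  after D2: wrote 6B at 0x03 = cbeeb0516309
  after D3: wrote 2B at 0x00 = b051
  after D4: wrote 3B at 0x0d = 516309
  after D5: wrote 3B at 0x06 = b05163
query mem[0x12]=0x63, mem[0x0f]=0x09, mem[0x04]=0xee, mem[0x07]=0x51, mem[0x14]=0xf5

MEM[0x12,0x0f,0x04,0x07,0x14] = 63 09 ee 51 f5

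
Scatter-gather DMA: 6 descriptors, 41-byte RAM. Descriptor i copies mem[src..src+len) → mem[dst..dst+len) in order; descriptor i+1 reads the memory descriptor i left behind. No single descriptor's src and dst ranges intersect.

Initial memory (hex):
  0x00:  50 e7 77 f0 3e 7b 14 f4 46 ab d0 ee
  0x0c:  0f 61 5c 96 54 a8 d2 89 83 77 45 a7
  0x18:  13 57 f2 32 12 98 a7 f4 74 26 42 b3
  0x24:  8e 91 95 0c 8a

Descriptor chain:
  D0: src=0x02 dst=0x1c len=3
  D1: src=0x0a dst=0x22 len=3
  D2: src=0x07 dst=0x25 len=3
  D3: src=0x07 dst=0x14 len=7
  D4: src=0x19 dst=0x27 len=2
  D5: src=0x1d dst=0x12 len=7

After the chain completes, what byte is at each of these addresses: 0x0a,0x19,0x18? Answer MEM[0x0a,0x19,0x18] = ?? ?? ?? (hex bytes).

[0] 0x02->0x1c len=3 : 77 f0 3e
[1] 0x0a->0x22 len=3 : d0 ee 0f
[2] 0x07->0x25 len=3 : f4 46 ab
[3] 0x07->0x14 len=7 : f4 46 ab d0 ee 0f 61
[4] 0x19->0x27 len=2 : 0f 61
[5] 0x1d->0x12 len=7 : f0 3e f4 74 26 d0 ee
query mem[0x0a]=0xd0, mem[0x19]=0x0f, mem[0x18]=0xee

MEM[0x0a,0x19,0x18] = d0 0f ee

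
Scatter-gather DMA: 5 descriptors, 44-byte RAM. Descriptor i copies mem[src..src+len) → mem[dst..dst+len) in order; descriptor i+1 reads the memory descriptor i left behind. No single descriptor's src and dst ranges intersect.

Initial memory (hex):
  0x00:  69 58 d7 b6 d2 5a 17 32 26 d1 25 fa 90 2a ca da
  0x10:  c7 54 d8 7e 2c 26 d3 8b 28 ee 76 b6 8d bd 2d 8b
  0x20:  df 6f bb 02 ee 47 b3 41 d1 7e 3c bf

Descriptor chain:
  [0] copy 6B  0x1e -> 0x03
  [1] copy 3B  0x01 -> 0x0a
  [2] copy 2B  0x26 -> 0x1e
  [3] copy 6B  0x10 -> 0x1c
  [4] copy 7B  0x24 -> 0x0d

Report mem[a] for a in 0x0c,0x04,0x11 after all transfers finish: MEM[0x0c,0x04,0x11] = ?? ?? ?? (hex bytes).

  after D0: wrote 6B at 0x03 = 2d8bdf6fbb02
  after D1: wrote 3B at 0x0a = 58d72d
  after D2: wrote 2B at 0x1e = b341
  after D3: wrote 6B at 0x1c = c754d87e2c26
  after D4: wrote 7B at 0x0d = ee47b341d17e3c
query mem[0x0c]=0x2d, mem[0x04]=0x8b, mem[0x11]=0xd1

MEM[0x0c,0x04,0x11] = 2d 8b d1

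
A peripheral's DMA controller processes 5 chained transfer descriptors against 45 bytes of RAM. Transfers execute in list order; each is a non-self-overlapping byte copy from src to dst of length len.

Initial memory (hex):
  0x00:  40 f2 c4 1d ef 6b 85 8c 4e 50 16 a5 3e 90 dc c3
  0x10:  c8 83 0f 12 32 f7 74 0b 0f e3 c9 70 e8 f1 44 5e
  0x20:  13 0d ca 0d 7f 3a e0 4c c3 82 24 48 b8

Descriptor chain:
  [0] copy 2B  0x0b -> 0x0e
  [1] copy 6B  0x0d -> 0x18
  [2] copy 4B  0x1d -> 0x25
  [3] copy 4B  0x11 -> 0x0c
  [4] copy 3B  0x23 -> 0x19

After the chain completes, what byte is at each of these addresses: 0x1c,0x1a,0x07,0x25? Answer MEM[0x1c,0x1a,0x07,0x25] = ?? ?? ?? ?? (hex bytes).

D0: mem[0x0e..0x0f] <- [a5 3e]
D1: mem[0x18..0x1d] <- [90 a5 3e c8 83 0f]
D2: mem[0x25..0x28] <- [0f 44 5e 13]
D3: mem[0x0c..0x0f] <- [83 0f 12 32]
D4: mem[0x19..0x1b] <- [0d 7f 0f]
query mem[0x1c]=0x83, mem[0x1a]=0x7f, mem[0x07]=0x8c, mem[0x25]=0x0f

MEM[0x1c,0x1a,0x07,0x25] = 83 7f 8c 0f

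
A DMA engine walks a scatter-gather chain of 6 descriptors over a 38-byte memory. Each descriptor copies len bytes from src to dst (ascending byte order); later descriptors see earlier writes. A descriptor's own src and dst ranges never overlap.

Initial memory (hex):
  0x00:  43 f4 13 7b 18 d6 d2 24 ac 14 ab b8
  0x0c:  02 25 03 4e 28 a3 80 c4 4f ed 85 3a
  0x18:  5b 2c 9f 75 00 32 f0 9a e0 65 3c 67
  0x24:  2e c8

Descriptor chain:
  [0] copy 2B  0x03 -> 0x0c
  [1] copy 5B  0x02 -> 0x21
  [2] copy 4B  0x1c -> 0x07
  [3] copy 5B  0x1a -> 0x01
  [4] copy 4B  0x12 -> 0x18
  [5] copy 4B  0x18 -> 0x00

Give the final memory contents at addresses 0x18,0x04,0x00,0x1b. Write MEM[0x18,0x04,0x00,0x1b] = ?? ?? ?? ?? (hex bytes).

#0 dst[0x0c+2] := {0x7b,0x18}
#1 dst[0x21+5] := {0x13,0x7b,0x18,0xd6,0xd2}
#2 dst[0x07+4] := {0x00,0x32,0xf0,0x9a}
#3 dst[0x01+5] := {0x9f,0x75,0x00,0x32,0xf0}
#4 dst[0x18+4] := {0x80,0xc4,0x4f,0xed}
#5 dst[0x00+4] := {0x80,0xc4,0x4f,0xed}
query mem[0x18]=0x80, mem[0x04]=0x32, mem[0x00]=0x80, mem[0x1b]=0xed

MEM[0x18,0x04,0x00,0x1b] = 80 32 80 ed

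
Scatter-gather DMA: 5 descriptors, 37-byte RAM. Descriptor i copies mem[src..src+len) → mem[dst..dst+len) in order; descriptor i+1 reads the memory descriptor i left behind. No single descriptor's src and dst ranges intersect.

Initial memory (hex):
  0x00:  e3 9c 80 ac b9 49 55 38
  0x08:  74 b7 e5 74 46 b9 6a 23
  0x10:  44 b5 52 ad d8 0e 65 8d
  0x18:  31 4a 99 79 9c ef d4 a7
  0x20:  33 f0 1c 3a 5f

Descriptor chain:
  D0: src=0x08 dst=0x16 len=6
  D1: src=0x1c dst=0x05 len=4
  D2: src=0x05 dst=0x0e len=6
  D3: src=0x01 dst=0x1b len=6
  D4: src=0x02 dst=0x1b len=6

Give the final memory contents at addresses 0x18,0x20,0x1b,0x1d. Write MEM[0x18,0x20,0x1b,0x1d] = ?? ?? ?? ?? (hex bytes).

#0 dst[0x16+6] := {0x74,0xb7,0xe5,0x74,0x46,0xb9}
#1 dst[0x05+4] := {0x9c,0xef,0xd4,0xa7}
#2 dst[0x0e+6] := {0x9c,0xef,0xd4,0xa7,0xb7,0xe5}
#3 dst[0x1b+6] := {0x9c,0x80,0xac,0xb9,0x9c,0xef}
#4 dst[0x1b+6] := {0x80,0xac,0xb9,0x9c,0xef,0xd4}
query mem[0x18]=0xe5, mem[0x20]=0xd4, mem[0x1b]=0x80, mem[0x1d]=0xb9

MEM[0x18,0x20,0x1b,0x1d] = e5 d4 80 b9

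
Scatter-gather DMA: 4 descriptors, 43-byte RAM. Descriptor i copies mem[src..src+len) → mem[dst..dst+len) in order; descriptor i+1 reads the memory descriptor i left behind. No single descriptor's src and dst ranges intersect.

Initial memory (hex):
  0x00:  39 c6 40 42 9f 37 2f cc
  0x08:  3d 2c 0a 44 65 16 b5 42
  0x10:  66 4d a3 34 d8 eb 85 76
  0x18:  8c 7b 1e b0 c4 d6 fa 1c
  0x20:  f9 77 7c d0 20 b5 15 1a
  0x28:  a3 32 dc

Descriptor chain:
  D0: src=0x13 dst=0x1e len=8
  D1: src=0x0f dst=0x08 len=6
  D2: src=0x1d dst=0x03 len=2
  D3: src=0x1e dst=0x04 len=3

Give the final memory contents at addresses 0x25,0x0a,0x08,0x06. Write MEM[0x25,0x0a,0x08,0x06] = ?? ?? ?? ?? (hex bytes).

MEM[0x25,0x0a,0x08,0x06] = 1e 4d 42 eb

#0 dst[0x1e+8] := {0x34,0xd8,0xeb,0x85,0x76,0x8c,0x7b,0x1e}
#1 dst[0x08+6] := {0x42,0x66,0x4d,0xa3,0x34,0xd8}
#2 dst[0x03+2] := {0xd6,0x34}
#3 dst[0x04+3] := {0x34,0xd8,0xeb}
query mem[0x25]=0x1e, mem[0x0a]=0x4d, mem[0x08]=0x42, mem[0x06]=0xeb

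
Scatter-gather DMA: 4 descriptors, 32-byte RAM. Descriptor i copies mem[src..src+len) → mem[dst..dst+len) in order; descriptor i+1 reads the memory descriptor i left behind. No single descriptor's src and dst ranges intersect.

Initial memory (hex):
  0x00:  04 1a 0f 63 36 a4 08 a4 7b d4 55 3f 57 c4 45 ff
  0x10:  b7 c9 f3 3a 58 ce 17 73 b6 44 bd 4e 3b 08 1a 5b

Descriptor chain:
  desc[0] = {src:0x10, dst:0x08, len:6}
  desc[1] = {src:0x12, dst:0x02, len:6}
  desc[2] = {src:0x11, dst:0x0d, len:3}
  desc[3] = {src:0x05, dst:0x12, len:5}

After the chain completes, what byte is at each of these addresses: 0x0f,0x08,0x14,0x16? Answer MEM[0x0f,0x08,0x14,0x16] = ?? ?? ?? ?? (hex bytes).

  after D0: wrote 6B at 0x08 = b7c9f33a58ce
  after D1: wrote 6B at 0x02 = f33a58ce1773
  after D2: wrote 3B at 0x0d = c9f33a
  after D3: wrote 5B at 0x12 = ce1773b7c9
query mem[0x0f]=0x3a, mem[0x08]=0xb7, mem[0x14]=0x73, mem[0x16]=0xc9

MEM[0x0f,0x08,0x14,0x16] = 3a b7 73 c9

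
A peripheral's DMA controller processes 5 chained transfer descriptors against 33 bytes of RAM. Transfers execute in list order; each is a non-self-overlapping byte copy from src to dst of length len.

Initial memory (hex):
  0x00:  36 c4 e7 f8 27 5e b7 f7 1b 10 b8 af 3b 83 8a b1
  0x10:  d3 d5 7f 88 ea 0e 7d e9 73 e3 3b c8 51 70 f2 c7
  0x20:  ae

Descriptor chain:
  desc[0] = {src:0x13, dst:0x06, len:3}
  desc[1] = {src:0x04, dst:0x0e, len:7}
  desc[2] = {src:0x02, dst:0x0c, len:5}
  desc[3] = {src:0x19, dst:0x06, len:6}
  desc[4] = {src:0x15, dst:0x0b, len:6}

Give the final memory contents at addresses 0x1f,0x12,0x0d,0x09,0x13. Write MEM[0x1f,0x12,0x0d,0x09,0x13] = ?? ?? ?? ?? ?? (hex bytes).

MEM[0x1f,0x12,0x0d,0x09,0x13] = c7 0e e9 51 10

#0 dst[0x06+3] := {0x88,0xea,0x0e}
#1 dst[0x0e+7] := {0x27,0x5e,0x88,0xea,0x0e,0x10,0xb8}
#2 dst[0x0c+5] := {0xe7,0xf8,0x27,0x5e,0x88}
#3 dst[0x06+6] := {0xe3,0x3b,0xc8,0x51,0x70,0xf2}
#4 dst[0x0b+6] := {0x0e,0x7d,0xe9,0x73,0xe3,0x3b}
query mem[0x1f]=0xc7, mem[0x12]=0x0e, mem[0x0d]=0xe9, mem[0x09]=0x51, mem[0x13]=0x10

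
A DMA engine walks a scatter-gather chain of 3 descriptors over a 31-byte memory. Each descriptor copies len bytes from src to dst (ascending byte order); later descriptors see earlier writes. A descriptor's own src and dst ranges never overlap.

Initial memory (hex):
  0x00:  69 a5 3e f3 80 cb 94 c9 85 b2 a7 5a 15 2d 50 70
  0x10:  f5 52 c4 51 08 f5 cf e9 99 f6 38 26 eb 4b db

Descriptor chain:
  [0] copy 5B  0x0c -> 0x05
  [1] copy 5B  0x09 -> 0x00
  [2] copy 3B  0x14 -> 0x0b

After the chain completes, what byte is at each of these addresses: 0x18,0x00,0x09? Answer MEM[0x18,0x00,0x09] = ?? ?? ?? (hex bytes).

  after D0: wrote 5B at 0x05 = 152d5070f5
  after D1: wrote 5B at 0x00 = f5a75a152d
  after D2: wrote 3B at 0x0b = 08f5cf
query mem[0x18]=0x99, mem[0x00]=0xf5, mem[0x09]=0xf5

MEM[0x18,0x00,0x09] = 99 f5 f5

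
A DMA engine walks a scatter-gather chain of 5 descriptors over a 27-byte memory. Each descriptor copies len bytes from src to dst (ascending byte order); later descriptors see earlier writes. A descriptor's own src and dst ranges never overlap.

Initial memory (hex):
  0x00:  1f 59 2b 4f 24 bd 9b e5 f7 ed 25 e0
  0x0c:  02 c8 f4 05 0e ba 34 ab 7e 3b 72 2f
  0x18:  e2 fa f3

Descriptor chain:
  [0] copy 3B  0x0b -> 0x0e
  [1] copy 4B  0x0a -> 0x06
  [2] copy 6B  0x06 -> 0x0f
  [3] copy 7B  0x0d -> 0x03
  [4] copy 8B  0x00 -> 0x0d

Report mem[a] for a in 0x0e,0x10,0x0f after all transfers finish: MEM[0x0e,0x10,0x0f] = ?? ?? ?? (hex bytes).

[0] 0x0b->0x0e len=3 : e0 02 c8
[1] 0x0a->0x06 len=4 : 25 e0 02 c8
[2] 0x06->0x0f len=6 : 25 e0 02 c8 25 e0
[3] 0x0d->0x03 len=7 : c8 e0 25 e0 02 c8 25
[4] 0x00->0x0d len=8 : 1f 59 2b c8 e0 25 e0 02
query mem[0x0e]=0x59, mem[0x10]=0xc8, mem[0x0f]=0x2b

MEM[0x0e,0x10,0x0f] = 59 c8 2b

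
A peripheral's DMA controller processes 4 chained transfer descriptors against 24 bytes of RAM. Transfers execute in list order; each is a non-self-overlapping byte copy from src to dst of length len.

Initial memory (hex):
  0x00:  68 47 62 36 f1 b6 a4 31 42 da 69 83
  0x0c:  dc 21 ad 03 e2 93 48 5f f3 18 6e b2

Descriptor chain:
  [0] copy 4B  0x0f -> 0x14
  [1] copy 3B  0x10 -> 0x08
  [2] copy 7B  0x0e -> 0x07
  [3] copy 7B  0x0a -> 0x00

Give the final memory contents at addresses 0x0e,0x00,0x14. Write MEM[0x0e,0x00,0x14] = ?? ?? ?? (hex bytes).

[0] 0x0f->0x14 len=4 : 03 e2 93 48
[1] 0x10->0x08 len=3 : e2 93 48
[2] 0x0e->0x07 len=7 : ad 03 e2 93 48 5f 03
[3] 0x0a->0x00 len=7 : 93 48 5f 03 ad 03 e2
query mem[0x0e]=0xad, mem[0x00]=0x93, mem[0x14]=0x03

MEM[0x0e,0x00,0x14] = ad 93 03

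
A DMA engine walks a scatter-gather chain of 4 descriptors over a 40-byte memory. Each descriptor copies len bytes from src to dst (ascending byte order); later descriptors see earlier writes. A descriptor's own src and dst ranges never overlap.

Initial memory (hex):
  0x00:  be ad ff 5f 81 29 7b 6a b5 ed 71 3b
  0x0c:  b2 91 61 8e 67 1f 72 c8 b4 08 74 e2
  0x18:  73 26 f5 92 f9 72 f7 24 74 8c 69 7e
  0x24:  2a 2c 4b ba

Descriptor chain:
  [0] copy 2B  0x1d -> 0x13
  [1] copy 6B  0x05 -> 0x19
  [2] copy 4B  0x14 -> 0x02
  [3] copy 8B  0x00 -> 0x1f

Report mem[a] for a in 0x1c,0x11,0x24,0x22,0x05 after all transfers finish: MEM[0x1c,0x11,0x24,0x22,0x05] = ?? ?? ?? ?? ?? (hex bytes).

D0: mem[0x13..0x14] <- [72 f7]
D1: mem[0x19..0x1e] <- [29 7b 6a b5 ed 71]
D2: mem[0x02..0x05] <- [f7 08 74 e2]
D3: mem[0x1f..0x26] <- [be ad f7 08 74 e2 7b 6a]
query mem[0x1c]=0xb5, mem[0x11]=0x1f, mem[0x24]=0xe2, mem[0x22]=0x08, mem[0x05]=0xe2

MEM[0x1c,0x11,0x24,0x22,0x05] = b5 1f e2 08 e2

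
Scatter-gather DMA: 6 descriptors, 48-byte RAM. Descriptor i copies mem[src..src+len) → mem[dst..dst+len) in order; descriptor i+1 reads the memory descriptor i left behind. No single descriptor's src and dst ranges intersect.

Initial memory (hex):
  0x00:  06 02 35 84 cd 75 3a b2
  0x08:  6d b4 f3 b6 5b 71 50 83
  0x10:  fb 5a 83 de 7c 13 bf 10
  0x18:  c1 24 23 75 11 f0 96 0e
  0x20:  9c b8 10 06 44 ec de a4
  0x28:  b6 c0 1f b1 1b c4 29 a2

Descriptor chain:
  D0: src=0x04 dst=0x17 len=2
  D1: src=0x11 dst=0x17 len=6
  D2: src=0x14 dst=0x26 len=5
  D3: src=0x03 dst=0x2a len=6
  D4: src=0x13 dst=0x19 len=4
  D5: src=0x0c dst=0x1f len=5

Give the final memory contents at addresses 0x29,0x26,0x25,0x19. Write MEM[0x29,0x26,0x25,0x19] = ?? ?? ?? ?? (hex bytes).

[0] 0x04->0x17 len=2 : cd 75
[1] 0x11->0x17 len=6 : 5a 83 de 7c 13 bf
[2] 0x14->0x26 len=5 : 7c 13 bf 5a 83
[3] 0x03->0x2a len=6 : 84 cd 75 3a b2 6d
[4] 0x13->0x19 len=4 : de 7c 13 bf
[5] 0x0c->0x1f len=5 : 5b 71 50 83 fb
query mem[0x29]=0x5a, mem[0x26]=0x7c, mem[0x25]=0xec, mem[0x19]=0xde

MEM[0x29,0x26,0x25,0x19] = 5a 7c ec de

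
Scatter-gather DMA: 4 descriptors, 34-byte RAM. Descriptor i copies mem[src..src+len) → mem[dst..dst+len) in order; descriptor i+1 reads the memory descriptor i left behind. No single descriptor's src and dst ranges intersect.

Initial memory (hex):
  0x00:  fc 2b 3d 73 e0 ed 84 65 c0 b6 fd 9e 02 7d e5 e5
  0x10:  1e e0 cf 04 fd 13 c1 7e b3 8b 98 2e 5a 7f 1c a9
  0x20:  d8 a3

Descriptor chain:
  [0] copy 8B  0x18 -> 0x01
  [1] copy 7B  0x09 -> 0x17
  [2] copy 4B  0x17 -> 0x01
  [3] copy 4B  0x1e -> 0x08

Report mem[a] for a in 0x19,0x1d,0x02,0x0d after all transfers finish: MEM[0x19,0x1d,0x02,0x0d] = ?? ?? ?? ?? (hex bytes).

D0: mem[0x01..0x08] <- [b3 8b 98 2e 5a 7f 1c a9]
D1: mem[0x17..0x1d] <- [b6 fd 9e 02 7d e5 e5]
D2: mem[0x01..0x04] <- [b6 fd 9e 02]
D3: mem[0x08..0x0b] <- [1c a9 d8 a3]
query mem[0x19]=0x9e, mem[0x1d]=0xe5, mem[0x02]=0xfd, mem[0x0d]=0x7d

MEM[0x19,0x1d,0x02,0x0d] = 9e e5 fd 7d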